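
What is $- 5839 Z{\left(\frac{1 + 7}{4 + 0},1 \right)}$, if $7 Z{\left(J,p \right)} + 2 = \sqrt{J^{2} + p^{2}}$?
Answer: $\frac{11678}{7} - \frac{5839 \sqrt{5}}{7} \approx -196.91$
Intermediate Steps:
$Z{\left(J,p \right)} = - \frac{2}{7} + \frac{\sqrt{J^{2} + p^{2}}}{7}$
$- 5839 Z{\left(\frac{1 + 7}{4 + 0},1 \right)} = - 5839 \left(- \frac{2}{7} + \frac{\sqrt{\left(\frac{1 + 7}{4 + 0}\right)^{2} + 1^{2}}}{7}\right) = - 5839 \left(- \frac{2}{7} + \frac{\sqrt{\left(\frac{8}{4}\right)^{2} + 1}}{7}\right) = - 5839 \left(- \frac{2}{7} + \frac{\sqrt{\left(8 \cdot \frac{1}{4}\right)^{2} + 1}}{7}\right) = - 5839 \left(- \frac{2}{7} + \frac{\sqrt{2^{2} + 1}}{7}\right) = - 5839 \left(- \frac{2}{7} + \frac{\sqrt{4 + 1}}{7}\right) = - 5839 \left(- \frac{2}{7} + \frac{\sqrt{5}}{7}\right) = \frac{11678}{7} - \frac{5839 \sqrt{5}}{7}$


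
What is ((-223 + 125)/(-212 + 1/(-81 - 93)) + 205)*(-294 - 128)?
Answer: -3198463334/36889 ≈ -86705.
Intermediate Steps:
((-223 + 125)/(-212 + 1/(-81 - 93)) + 205)*(-294 - 128) = (-98/(-212 + 1/(-174)) + 205)*(-422) = (-98/(-212 - 1/174) + 205)*(-422) = (-98/(-36889/174) + 205)*(-422) = (-98*(-174/36889) + 205)*(-422) = (17052/36889 + 205)*(-422) = (7579297/36889)*(-422) = -3198463334/36889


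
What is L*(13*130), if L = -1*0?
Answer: 0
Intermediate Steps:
L = 0
L*(13*130) = 0*(13*130) = 0*1690 = 0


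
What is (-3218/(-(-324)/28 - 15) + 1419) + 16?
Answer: 28483/12 ≈ 2373.6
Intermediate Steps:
(-3218/(-(-324)/28 - 15) + 1419) + 16 = (-3218/(-18*(-9/14) - 15) + 1419) + 16 = (-3218/(81/7 - 15) + 1419) + 16 = (-3218/(-24/7) + 1419) + 16 = (-3218*(-7/24) + 1419) + 16 = (11263/12 + 1419) + 16 = 28291/12 + 16 = 28483/12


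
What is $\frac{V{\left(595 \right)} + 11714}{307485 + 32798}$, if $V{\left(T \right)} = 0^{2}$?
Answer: $\frac{11714}{340283} \approx 0.034424$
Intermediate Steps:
$V{\left(T \right)} = 0$
$\frac{V{\left(595 \right)} + 11714}{307485 + 32798} = \frac{0 + 11714}{307485 + 32798} = \frac{11714}{340283}$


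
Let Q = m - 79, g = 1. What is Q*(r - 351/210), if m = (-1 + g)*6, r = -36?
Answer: 208323/70 ≈ 2976.0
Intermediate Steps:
m = 0 (m = (-1 + 1)*6 = 0*6 = 0)
Q = -79 (Q = 0 - 79 = -79)
Q*(r - 351/210) = -79*(-36 - 351/210) = -79*(-36 - 351*1/210) = -79*(-36 - 117/70) = -79*(-2637/70) = 208323/70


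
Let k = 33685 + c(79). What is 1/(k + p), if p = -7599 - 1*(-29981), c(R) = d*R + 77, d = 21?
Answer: 1/57803 ≈ 1.7300e-5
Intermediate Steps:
c(R) = 77 + 21*R (c(R) = 21*R + 77 = 77 + 21*R)
k = 35421 (k = 33685 + (77 + 21*79) = 33685 + (77 + 1659) = 33685 + 1736 = 35421)
p = 22382 (p = -7599 + 29981 = 22382)
1/(k + p) = 1/(35421 + 22382) = 1/57803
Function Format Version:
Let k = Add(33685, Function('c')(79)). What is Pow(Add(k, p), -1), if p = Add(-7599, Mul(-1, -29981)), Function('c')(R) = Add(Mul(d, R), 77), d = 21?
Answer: Rational(1, 57803) ≈ 1.7300e-5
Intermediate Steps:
Function('c')(R) = Add(77, Mul(21, R)) (Function('c')(R) = Add(Mul(21, R), 77) = Add(77, Mul(21, R)))
k = 35421 (k = Add(33685, Add(77, Mul(21, 79))) = Add(33685, Add(77, 1659)) = Add(33685, 1736) = 35421)
p = 22382 (p = Add(-7599, 29981) = 22382)
Pow(Add(k, p), -1) = Pow(Add(35421, 22382), -1) = Pow(57803, -1) = Rational(1, 57803)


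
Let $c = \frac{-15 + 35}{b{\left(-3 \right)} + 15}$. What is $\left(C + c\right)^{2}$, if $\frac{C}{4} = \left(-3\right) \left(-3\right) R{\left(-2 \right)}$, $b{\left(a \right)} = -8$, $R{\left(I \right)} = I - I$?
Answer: $\frac{400}{49} \approx 8.1633$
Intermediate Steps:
$R{\left(I \right)} = 0$
$c = \frac{20}{7}$ ($c = \frac{-15 + 35}{-8 + 15} = \frac{20}{7} \approx 2.8571$)
$C = 0$ ($C = 4 \left(-3\right) \left(-3\right) 0 = 4 \cdot 9 \cdot 0 = 4 \cdot 0 = 0$)
$\left(C + c\right)^{2} = \left(0 + \frac{20}{7}\right)^{2} = \left(\frac{20}{7}\right)^{2} = \frac{400}{49}$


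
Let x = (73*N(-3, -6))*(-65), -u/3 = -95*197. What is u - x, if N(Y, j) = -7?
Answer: 22930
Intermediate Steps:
u = 56145 (u = -(-285)*197 = -3*(-18715) = 56145)
x = 33215 (x = (73*(-7))*(-65) = -511*(-65) = 33215)
u - x = 56145 - 1*33215 = 56145 - 33215 = 22930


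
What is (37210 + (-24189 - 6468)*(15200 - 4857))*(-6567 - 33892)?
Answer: 12827450736719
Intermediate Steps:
(37210 + (-24189 - 6468)*(15200 - 4857))*(-6567 - 33892) = (37210 - 30657*10343)*(-40459) = (37210 - 317085351)*(-40459) = -317048141*(-40459) = 12827450736719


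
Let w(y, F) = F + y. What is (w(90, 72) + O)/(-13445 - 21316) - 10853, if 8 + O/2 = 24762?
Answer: -377310803/34761 ≈ -10854.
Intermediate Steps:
O = 49508 (O = -16 + 2*24762 = -16 + 49524 = 49508)
(w(90, 72) + O)/(-13445 - 21316) - 10853 = ((72 + 90) + 49508)/(-13445 - 21316) - 10853 = (162 + 49508)/(-34761) - 10853 = 49670*(-1/34761) - 10853 = -49670/34761 - 10853 = -377310803/34761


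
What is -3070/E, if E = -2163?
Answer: 3070/2163 ≈ 1.4193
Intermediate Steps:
-3070/E = -3070/(-2163) = -3070*(-1/2163) = 3070/2163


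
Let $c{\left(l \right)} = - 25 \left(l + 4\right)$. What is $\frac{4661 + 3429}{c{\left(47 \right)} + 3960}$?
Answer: $\frac{1618}{537} \approx 3.013$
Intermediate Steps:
$c{\left(l \right)} = -100 - 25 l$ ($c{\left(l \right)} = - 25 \left(4 + l\right) = -100 - 25 l$)
$\frac{4661 + 3429}{c{\left(47 \right)} + 3960} = \frac{4661 + 3429}{\left(-100 - 1175\right) + 3960} = \frac{8090}{\left(-100 - 1175\right) + 3960} = \frac{8090}{-1275 + 3960} = \frac{8090}{2685} = 8090 \cdot \frac{1}{2685} = \frac{1618}{537}$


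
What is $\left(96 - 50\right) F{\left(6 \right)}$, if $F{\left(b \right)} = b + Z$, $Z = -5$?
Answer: $46$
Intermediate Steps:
$F{\left(b \right)} = -5 + b$ ($F{\left(b \right)} = b - 5 = -5 + b$)
$\left(96 - 50\right) F{\left(6 \right)} = \left(96 - 50\right) \left(-5 + 6\right) = 46 \cdot 1 = 46$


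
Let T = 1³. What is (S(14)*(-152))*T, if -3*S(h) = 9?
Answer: 456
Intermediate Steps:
S(h) = -3 (S(h) = -⅓*9 = -3)
T = 1
(S(14)*(-152))*T = -3*(-152)*1 = 456*1 = 456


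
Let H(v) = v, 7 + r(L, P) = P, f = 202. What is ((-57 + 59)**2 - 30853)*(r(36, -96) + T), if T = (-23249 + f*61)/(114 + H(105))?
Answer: 344315972/73 ≈ 4.7167e+6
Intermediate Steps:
r(L, P) = -7 + P
T = -10927/219 (T = (-23249 + 202*61)/(114 + 105) = (-23249 + 12322)/219 = -10927*1/219 = -10927/219 ≈ -49.895)
((-57 + 59)**2 - 30853)*(r(36, -96) + T) = ((-57 + 59)**2 - 30853)*((-7 - 96) - 10927/219) = (2**2 - 30853)*(-103 - 10927/219) = (4 - 30853)*(-33484/219) = -30849*(-33484/219) = 344315972/73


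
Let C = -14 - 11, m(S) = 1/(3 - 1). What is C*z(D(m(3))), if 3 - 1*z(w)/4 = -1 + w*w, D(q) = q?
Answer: -375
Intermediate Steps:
m(S) = ½ (m(S) = 1/2 = ½)
z(w) = 16 - 4*w² (z(w) = 12 - 4*(-1 + w*w) = 12 - 4*(-1 + w²) = 12 + (4 - 4*w²) = 16 - 4*w²)
C = -25
C*z(D(m(3))) = -25*(16 - 4*(½)²) = -25*(16 - 4*¼) = -25*(16 - 1) = -25*15 = -375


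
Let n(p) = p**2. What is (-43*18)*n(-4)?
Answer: -12384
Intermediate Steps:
(-43*18)*n(-4) = -43*18*(-4)**2 = -774*16 = -12384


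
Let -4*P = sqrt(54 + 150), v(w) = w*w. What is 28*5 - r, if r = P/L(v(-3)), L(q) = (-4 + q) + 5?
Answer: 140 + sqrt(51)/20 ≈ 140.36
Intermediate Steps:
v(w) = w**2
L(q) = 1 + q
P = -sqrt(51)/2 (P = -sqrt(54 + 150)/4 = -sqrt(51)/2 ≈ -3.5707)
r = -sqrt(51)/20 (r = (-sqrt(51)/2)/(1 + (-3)**2) = (-sqrt(51)/2)/(1 + 9) = -sqrt(51)/2/10 = -sqrt(51)/2*(1/10) = -sqrt(51)/20 ≈ -0.35707)
28*5 - r = 28*5 - (-1)*sqrt(51)/20 = 140 + sqrt(51)/20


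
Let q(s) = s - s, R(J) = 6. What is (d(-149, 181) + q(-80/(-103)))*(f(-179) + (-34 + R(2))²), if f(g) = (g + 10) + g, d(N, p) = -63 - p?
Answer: -106384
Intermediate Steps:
f(g) = 10 + 2*g (f(g) = (10 + g) + g = 10 + 2*g)
q(s) = 0
(d(-149, 181) + q(-80/(-103)))*(f(-179) + (-34 + R(2))²) = ((-63 - 1*181) + 0)*((10 + 2*(-179)) + (-34 + 6)²) = ((-63 - 181) + 0)*((10 - 358) + (-28)²) = (-244 + 0)*(-348 + 784) = -244*436 = -106384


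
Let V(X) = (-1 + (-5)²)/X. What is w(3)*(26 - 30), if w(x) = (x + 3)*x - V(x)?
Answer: -40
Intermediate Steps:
V(X) = 24/X (V(X) = (-1 + 25)/X = 24/X)
w(x) = -24/x + x*(3 + x) (w(x) = (x + 3)*x - 24/x = (3 + x)*x - 24/x = x*(3 + x) - 24/x = -24/x + x*(3 + x))
w(3)*(26 - 30) = ((-24 + 3²*(3 + 3))/3)*(26 - 30) = ((-24 + 9*6)/3)*(-4) = ((-24 + 54)/3)*(-4) = ((⅓)*30)*(-4) = 10*(-4) = -40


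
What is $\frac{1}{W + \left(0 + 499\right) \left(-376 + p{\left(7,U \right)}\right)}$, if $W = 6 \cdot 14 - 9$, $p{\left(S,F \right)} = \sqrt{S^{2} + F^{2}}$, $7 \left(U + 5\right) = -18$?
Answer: $- \frac{9189901}{1722259447439} - \frac{3493 \sqrt{5210}}{1722259447439} \approx -5.4823 \cdot 10^{-6}$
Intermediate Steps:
$U = - \frac{53}{7}$ ($U = -5 + \frac{1}{7} \left(-18\right) = -5 - \frac{18}{7} = - \frac{53}{7} \approx -7.5714$)
$p{\left(S,F \right)} = \sqrt{F^{2} + S^{2}}$
$W = 75$ ($W = 84 - 9 = 75$)
$\frac{1}{W + \left(0 + 499\right) \left(-376 + p{\left(7,U \right)}\right)} = \frac{1}{75 + \left(0 + 499\right) \left(-376 + \sqrt{\left(- \frac{53}{7}\right)^{2} + 7^{2}}\right)} = \frac{1}{75 + 499 \left(-376 + \sqrt{\frac{2809}{49} + 49}\right)} = \frac{1}{75 + 499 \left(-376 + \sqrt{\frac{5210}{49}}\right)} = \frac{1}{75 + 499 \left(-376 + \frac{\sqrt{5210}}{7}\right)} = \frac{1}{75 - \left(187624 - \frac{499 \sqrt{5210}}{7}\right)} = \frac{1}{-187549 + \frac{499 \sqrt{5210}}{7}}$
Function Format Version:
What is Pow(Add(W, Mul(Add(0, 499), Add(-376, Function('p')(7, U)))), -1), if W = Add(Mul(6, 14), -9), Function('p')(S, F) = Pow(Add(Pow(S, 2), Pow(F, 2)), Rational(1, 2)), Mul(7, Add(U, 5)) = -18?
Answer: Add(Rational(-9189901, 1722259447439), Mul(Rational(-3493, 1722259447439), Pow(5210, Rational(1, 2)))) ≈ -5.4823e-6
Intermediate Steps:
U = Rational(-53, 7) (U = Add(-5, Mul(Rational(1, 7), -18)) = Add(-5, Rational(-18, 7)) = Rational(-53, 7) ≈ -7.5714)
Function('p')(S, F) = Pow(Add(Pow(F, 2), Pow(S, 2)), Rational(1, 2))
W = 75 (W = Add(84, -9) = 75)
Pow(Add(W, Mul(Add(0, 499), Add(-376, Function('p')(7, U)))), -1) = Pow(Add(75, Mul(Add(0, 499), Add(-376, Pow(Add(Pow(Rational(-53, 7), 2), Pow(7, 2)), Rational(1, 2))))), -1) = Pow(Add(75, Mul(499, Add(-376, Pow(Add(Rational(2809, 49), 49), Rational(1, 2))))), -1) = Pow(Add(75, Mul(499, Add(-376, Pow(Rational(5210, 49), Rational(1, 2))))), -1) = Pow(Add(75, Mul(499, Add(-376, Mul(Rational(1, 7), Pow(5210, Rational(1, 2)))))), -1) = Pow(Add(75, Add(-187624, Mul(Rational(499, 7), Pow(5210, Rational(1, 2))))), -1) = Pow(Add(-187549, Mul(Rational(499, 7), Pow(5210, Rational(1, 2)))), -1)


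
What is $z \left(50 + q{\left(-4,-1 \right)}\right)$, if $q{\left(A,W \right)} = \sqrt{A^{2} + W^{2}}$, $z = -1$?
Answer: $-50 - \sqrt{17} \approx -54.123$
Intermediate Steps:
$z \left(50 + q{\left(-4,-1 \right)}\right) = - (50 + \sqrt{\left(-4\right)^{2} + \left(-1\right)^{2}}) = - (50 + \sqrt{16 + 1}) = - (50 + \sqrt{17}) = -50 - \sqrt{17}$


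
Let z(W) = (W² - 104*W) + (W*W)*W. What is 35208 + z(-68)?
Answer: -267528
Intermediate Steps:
z(W) = W² + W³ - 104*W (z(W) = (W² - 104*W) + W²*W = (W² - 104*W) + W³ = W² + W³ - 104*W)
35208 + z(-68) = 35208 - 68*(-104 - 68 + (-68)²) = 35208 - 68*(-104 - 68 + 4624) = 35208 - 68*4452 = 35208 - 302736 = -267528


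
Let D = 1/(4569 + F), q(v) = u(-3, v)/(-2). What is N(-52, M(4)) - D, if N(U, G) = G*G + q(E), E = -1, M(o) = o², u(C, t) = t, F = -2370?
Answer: 1128085/4398 ≈ 256.50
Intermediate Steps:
q(v) = -v/2 (q(v) = v/(-2) = v*(-½) = -v/2)
D = 1/2199 (D = 1/(4569 - 2370) = 1/2199 ≈ 0.00045475)
N(U, G) = ½ + G² (N(U, G) = G*G - ½*(-1) = G² + ½ = ½ + G²)
N(-52, M(4)) - D = (½ + (4²)²) - 1*1/2199 = (½ + 16²) - 1/2199 = (½ + 256) - 1/2199 = 513/2 - 1/2199 = 1128085/4398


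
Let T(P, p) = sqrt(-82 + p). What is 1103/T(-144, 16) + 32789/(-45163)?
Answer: -32789/45163 - 1103*I*sqrt(66)/66 ≈ -0.72602 - 135.77*I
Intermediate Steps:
1103/T(-144, 16) + 32789/(-45163) = 1103/(sqrt(-82 + 16)) + 32789/(-45163) = 1103/(sqrt(-66)) + 32789*(-1/45163) = 1103/((I*sqrt(66))) - 32789/45163 = 1103*(-I*sqrt(66)/66) - 32789/45163 = -1103*I*sqrt(66)/66 - 32789/45163 = -32789/45163 - 1103*I*sqrt(66)/66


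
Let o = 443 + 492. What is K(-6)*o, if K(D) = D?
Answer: -5610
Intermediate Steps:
o = 935
K(-6)*o = -6*935 = -5610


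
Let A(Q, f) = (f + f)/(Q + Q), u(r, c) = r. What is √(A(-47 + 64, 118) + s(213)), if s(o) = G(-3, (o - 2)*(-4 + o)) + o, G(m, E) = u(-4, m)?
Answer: √62407/17 ≈ 14.695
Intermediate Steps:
A(Q, f) = f/Q (A(Q, f) = (2*f)/((2*Q)) = (2*f)*(1/(2*Q)) = f/Q)
G(m, E) = -4
s(o) = -4 + o
√(A(-47 + 64, 118) + s(213)) = √(118/(-47 + 64) + (-4 + 213)) = √(118/17 + 209) = √(3671/17) = √62407/17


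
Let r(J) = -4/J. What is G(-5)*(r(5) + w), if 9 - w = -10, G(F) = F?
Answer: -91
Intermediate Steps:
w = 19 (w = 9 - 1*(-10) = 9 + 10 = 19)
G(-5)*(r(5) + w) = -5*(-4/5 + 19) = -5*(-4*⅕ + 19) = -5*(-⅘ + 19) = -5*91/5 = -91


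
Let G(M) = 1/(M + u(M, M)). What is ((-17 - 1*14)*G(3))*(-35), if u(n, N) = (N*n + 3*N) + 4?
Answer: 217/5 ≈ 43.400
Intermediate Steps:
u(n, N) = 4 + 3*N + N*n (u(n, N) = (3*N + N*n) + 4 = 4 + 3*N + N*n)
G(M) = 1/(4 + M**2 + 4*M) (G(M) = 1/(M + (4 + 3*M + M*M)) = 1/(M + (4 + 3*M + M**2)) = 1/(M + (4 + M**2 + 3*M)) = 1/(4 + M**2 + 4*M))
((-17 - 1*14)*G(3))*(-35) = ((-17 - 1*14)/(4 + 3**2 + 4*3))*(-35) = ((-17 - 14)/(4 + 9 + 12))*(-35) = -31/25*(-35) = 217/5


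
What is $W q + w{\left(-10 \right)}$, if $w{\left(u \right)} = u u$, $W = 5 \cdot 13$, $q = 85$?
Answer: $5625$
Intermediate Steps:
$W = 65$
$w{\left(u \right)} = u^{2}$
$W q + w{\left(-10 \right)} = 65 \cdot 85 + \left(-10\right)^{2} = 5525 + 100 = 5625$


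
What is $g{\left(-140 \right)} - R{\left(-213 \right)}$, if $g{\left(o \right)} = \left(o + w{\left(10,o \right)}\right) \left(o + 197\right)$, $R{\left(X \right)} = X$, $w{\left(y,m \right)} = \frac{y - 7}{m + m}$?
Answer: $- \frac{2174931}{280} \approx -7767.6$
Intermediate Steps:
$w{\left(y,m \right)} = \frac{-7 + y}{2 m}$
$g{\left(o \right)} = \left(197 + o\right) \left(o + \frac{3}{2 o}\right)$ ($g{\left(o \right)} = \left(o + \frac{-7 + 10}{2 o}\right) \left(o + 197\right) = \left(o + \frac{1}{2} \frac{1}{o} 3\right) \left(197 + o\right) = \left(o + \frac{3}{2 o}\right) \left(197 + o\right) = \left(197 + o\right) \left(o + \frac{3}{2 o}\right)$)
$g{\left(-140 \right)} - R{\left(-213 \right)} = \left(\frac{3}{2} + \left(-140\right)^{2} + 197 \left(-140\right) + \frac{591}{2 \left(-140\right)}\right) - -213 = \left(\frac{3}{2} + 19600 - 27580 + \frac{591}{2} \left(- \frac{1}{140}\right)\right) + 213 = \left(\frac{3}{2} + 19600 - 27580 - \frac{591}{280}\right) + 213 = - \frac{2234571}{280} + 213 = - \frac{2174931}{280}$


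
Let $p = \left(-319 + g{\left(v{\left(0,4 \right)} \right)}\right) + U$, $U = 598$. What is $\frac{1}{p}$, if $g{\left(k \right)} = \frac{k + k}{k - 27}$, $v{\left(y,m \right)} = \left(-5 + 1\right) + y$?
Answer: $\frac{31}{8657} \approx 0.0035809$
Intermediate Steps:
$v{\left(y,m \right)} = -4 + y$
$g{\left(k \right)} = \frac{2 k}{-27 + k}$
$p = \frac{8657}{31}$ ($p = \left(-319 + \frac{2 \left(-4 + 0\right)}{-27 + \left(-4 + 0\right)}\right) + 598 = \left(-319 + 2 \left(-4\right) \frac{1}{-27 - 4}\right) + 598 = \left(-319 + 2 \left(-4\right) \frac{1}{-31}\right) + 598 = \left(-319 + 2 \left(-4\right) \left(- \frac{1}{31}\right)\right) + 598 = \left(-319 + \frac{8}{31}\right) + 598 = - \frac{9881}{31} + 598 = \frac{8657}{31} \approx 279.26$)
$\frac{1}{p} = \frac{1}{\frac{8657}{31}} = \frac{31}{8657}$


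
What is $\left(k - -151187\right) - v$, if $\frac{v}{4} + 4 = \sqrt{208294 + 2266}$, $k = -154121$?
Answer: $-2918 - 32 \sqrt{3290} \approx -4753.5$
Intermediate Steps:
$v = -16 + 32 \sqrt{3290}$ ($v = -16 + 4 \sqrt{208294 + 2266} = -16 + 4 \sqrt{210560} = -16 + 4 \cdot 8 \sqrt{3290} = -16 + 32 \sqrt{3290} \approx 1819.5$)
$\left(k - -151187\right) - v = \left(-154121 - -151187\right) - \left(-16 + 32 \sqrt{3290}\right) = \left(-154121 + 151187\right) + \left(16 - 32 \sqrt{3290}\right) = -2934 + \left(16 - 32 \sqrt{3290}\right) = -2918 - 32 \sqrt{3290}$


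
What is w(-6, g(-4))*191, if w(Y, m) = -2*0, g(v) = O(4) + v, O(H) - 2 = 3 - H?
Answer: 0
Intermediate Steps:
O(H) = 5 - H (O(H) = 2 + (3 - H) = 5 - H)
g(v) = 1 + v (g(v) = (5 - 1*4) + v = (5 - 4) + v = 1 + v)
w(Y, m) = 0
w(-6, g(-4))*191 = 0*191 = 0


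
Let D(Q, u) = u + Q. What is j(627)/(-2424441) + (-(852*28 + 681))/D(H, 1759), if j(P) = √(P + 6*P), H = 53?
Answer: -8179/604 - √4389/2424441 ≈ -13.541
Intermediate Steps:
D(Q, u) = Q + u
j(P) = √7*√P (j(P) = √(7*P) = √7*√P)
j(627)/(-2424441) + (-(852*28 + 681))/D(H, 1759) = (√7*√627)/(-2424441) + (-(852*28 + 681))/(53 + 1759) = √4389*(-1/2424441) - (23856 + 681)/1812 = -√4389/2424441 - 1*24537*(1/1812) = -√4389/2424441 - 24537*1/1812 = -√4389/2424441 - 8179/604 = -8179/604 - √4389/2424441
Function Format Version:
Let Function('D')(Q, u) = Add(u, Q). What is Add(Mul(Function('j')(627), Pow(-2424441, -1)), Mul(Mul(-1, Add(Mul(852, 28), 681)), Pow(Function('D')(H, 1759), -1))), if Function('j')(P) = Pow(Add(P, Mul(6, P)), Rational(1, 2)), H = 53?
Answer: Add(Rational(-8179, 604), Mul(Rational(-1, 2424441), Pow(4389, Rational(1, 2)))) ≈ -13.541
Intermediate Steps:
Function('D')(Q, u) = Add(Q, u)
Function('j')(P) = Mul(Pow(7, Rational(1, 2)), Pow(P, Rational(1, 2))) (Function('j')(P) = Pow(Mul(7, P), Rational(1, 2)) = Mul(Pow(7, Rational(1, 2)), Pow(P, Rational(1, 2))))
Add(Mul(Function('j')(627), Pow(-2424441, -1)), Mul(Mul(-1, Add(Mul(852, 28), 681)), Pow(Function('D')(H, 1759), -1))) = Add(Mul(Mul(Pow(7, Rational(1, 2)), Pow(627, Rational(1, 2))), Pow(-2424441, -1)), Mul(Mul(-1, Add(Mul(852, 28), 681)), Pow(Add(53, 1759), -1))) = Add(Mul(Pow(4389, Rational(1, 2)), Rational(-1, 2424441)), Mul(Mul(-1, Add(23856, 681)), Pow(1812, -1))) = Add(Mul(Rational(-1, 2424441), Pow(4389, Rational(1, 2))), Mul(Mul(-1, 24537), Rational(1, 1812))) = Add(Mul(Rational(-1, 2424441), Pow(4389, Rational(1, 2))), Mul(-24537, Rational(1, 1812))) = Add(Mul(Rational(-1, 2424441), Pow(4389, Rational(1, 2))), Rational(-8179, 604)) = Add(Rational(-8179, 604), Mul(Rational(-1, 2424441), Pow(4389, Rational(1, 2))))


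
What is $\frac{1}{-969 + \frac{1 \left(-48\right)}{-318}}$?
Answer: $- \frac{53}{51349} \approx -0.0010322$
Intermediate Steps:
$\frac{1}{-969 + \frac{1 \left(-48\right)}{-318}} = \frac{1}{-969 - - \frac{8}{53}} = \frac{1}{-969 + \frac{8}{53}} = \frac{1}{- \frac{51349}{53}} = - \frac{53}{51349}$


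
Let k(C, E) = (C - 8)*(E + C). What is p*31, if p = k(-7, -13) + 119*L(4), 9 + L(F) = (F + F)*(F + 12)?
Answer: 448291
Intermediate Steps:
L(F) = -9 + 2*F*(12 + F) (L(F) = -9 + (F + F)*(F + 12) = -9 + (2*F)*(12 + F) = -9 + 2*F*(12 + F))
k(C, E) = (-8 + C)*(C + E)
p = 14461 (p = ((-7)**2 - 8*(-7) - 8*(-13) - 7*(-13)) + 119*(-9 + 2*4**2 + 24*4) = (49 + 56 + 104 + 91) + 119*(-9 + 2*16 + 96) = 300 + 119*(-9 + 32 + 96) = 300 + 119*119 = 300 + 14161 = 14461)
p*31 = 14461*31 = 448291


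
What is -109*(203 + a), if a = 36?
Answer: -26051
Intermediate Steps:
-109*(203 + a) = -109*(203 + 36) = -109*239 = -26051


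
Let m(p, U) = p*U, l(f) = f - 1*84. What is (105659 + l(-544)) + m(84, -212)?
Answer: 87223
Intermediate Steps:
l(f) = -84 + f (l(f) = f - 84 = -84 + f)
m(p, U) = U*p
(105659 + l(-544)) + m(84, -212) = (105659 + (-84 - 544)) - 212*84 = (105659 - 628) - 17808 = 105031 - 17808 = 87223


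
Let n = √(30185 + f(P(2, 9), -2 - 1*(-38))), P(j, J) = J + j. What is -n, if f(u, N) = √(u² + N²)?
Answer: -√(30185 + √1417) ≈ -173.85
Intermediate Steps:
f(u, N) = √(N² + u²)
n = √(30185 + √1417) (n = √(30185 + √((-2 - 1*(-38))² + (9 + 2)²)) = √(30185 + √((-2 + 38)² + 11²)) = √(30185 + √(36² + 121)) = √(30185 + √(1296 + 121)) = √(30185 + √1417) ≈ 173.85)
-n = -√(30185 + √1417)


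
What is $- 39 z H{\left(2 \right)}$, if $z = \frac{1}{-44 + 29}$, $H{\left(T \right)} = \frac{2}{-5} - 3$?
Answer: $- \frac{221}{25} \approx -8.84$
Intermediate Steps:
$H{\left(T \right)} = - \frac{17}{5}$ ($H{\left(T \right)} = 2 \left(- \frac{1}{5}\right) - 3 = - \frac{2}{5} - 3 = - \frac{17}{5}$)
$z = - \frac{1}{15}$ ($z = \frac{1}{-15} = - \frac{1}{15} \approx -0.066667$)
$- 39 z H{\left(2 \right)} = \left(-39\right) \left(- \frac{1}{15}\right) \left(- \frac{17}{5}\right) = \frac{13}{5} \left(- \frac{17}{5}\right) = - \frac{221}{25}$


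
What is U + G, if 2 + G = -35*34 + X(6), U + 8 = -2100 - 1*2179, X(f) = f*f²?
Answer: -5263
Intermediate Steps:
X(f) = f³
U = -4287 (U = -8 + (-2100 - 1*2179) = -8 + (-2100 - 2179) = -8 - 4279 = -4287)
G = -976 (G = -2 + (-35*34 + 6³) = -2 + (-1190 + 216) = -2 - 974 = -976)
U + G = -4287 - 976 = -5263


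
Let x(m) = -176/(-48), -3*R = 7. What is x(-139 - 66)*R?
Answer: -77/9 ≈ -8.5556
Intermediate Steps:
R = -7/3 (R = -1/3*7 = -7/3 ≈ -2.3333)
x(m) = 11/3 (x(m) = -176*(-1/48) = 11/3)
x(-139 - 66)*R = (11/3)*(-7/3) = -77/9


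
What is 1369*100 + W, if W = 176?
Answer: 137076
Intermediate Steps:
1369*100 + W = 1369*100 + 176 = 136900 + 176 = 137076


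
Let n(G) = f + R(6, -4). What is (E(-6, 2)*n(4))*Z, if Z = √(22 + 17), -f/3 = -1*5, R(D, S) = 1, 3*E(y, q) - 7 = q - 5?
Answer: 64*√39/3 ≈ 133.23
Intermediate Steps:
E(y, q) = ⅔ + q/3 (E(y, q) = 7/3 + (q - 5)/3 = 7/3 + (-5 + q)/3 = 7/3 + (-5/3 + q/3) = ⅔ + q/3)
f = 15 (f = -(-3)*5 = -3*(-5) = 15)
Z = √39 ≈ 6.2450
n(G) = 16 (n(G) = 15 + 1 = 16)
(E(-6, 2)*n(4))*Z = ((⅔ + (⅓)*2)*16)*√39 = ((⅔ + ⅔)*16)*√39 = ((4/3)*16)*√39 = 64*√39/3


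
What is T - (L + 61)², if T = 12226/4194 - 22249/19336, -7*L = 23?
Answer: -6614510079937/1986832008 ≈ -3329.2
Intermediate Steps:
L = -23/7 (L = -⅐*23 = -23/7 ≈ -3.2857)
T = 71544815/40547592 (T = 12226*(1/4194) - 22249*1/19336 = 6113/2097 - 22249/19336 = 71544815/40547592 ≈ 1.7645)
T - (L + 61)² = 71544815/40547592 - (-23/7 + 61)² = 71544815/40547592 - (404/7)² = 71544815/40547592 - 1*163216/49 = 71544815/40547592 - 163216/49 = -6614510079937/1986832008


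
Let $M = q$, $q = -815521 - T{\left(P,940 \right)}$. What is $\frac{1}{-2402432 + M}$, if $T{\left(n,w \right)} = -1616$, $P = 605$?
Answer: $- \frac{1}{3216337} \approx -3.1091 \cdot 10^{-7}$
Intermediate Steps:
$q = -813905$ ($q = -815521 - -1616 = -815521 + 1616 = -813905$)
$M = -813905$
$\frac{1}{-2402432 + M} = \frac{1}{-2402432 - 813905} = \frac{1}{-3216337} = - \frac{1}{3216337}$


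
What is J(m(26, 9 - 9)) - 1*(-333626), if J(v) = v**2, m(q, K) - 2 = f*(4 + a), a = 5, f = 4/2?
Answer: 334026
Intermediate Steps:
f = 2 (f = 4*(1/2) = 2)
m(q, K) = 20 (m(q, K) = 2 + 2*(4 + 5) = 2 + 2*9 = 2 + 18 = 20)
J(m(26, 9 - 9)) - 1*(-333626) = 20**2 - 1*(-333626) = 400 + 333626 = 334026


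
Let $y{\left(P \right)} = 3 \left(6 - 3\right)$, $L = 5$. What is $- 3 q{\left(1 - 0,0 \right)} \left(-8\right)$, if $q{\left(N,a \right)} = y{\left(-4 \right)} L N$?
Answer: $1080$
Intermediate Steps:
$y{\left(P \right)} = 9$ ($y{\left(P \right)} = 3 \cdot 3 = 9$)
$q{\left(N,a \right)} = 45 N$ ($q{\left(N,a \right)} = 9 \cdot 5 N = 45 N$)
$- 3 q{\left(1 - 0,0 \right)} \left(-8\right) = - 3 \cdot 45 \left(1 - 0\right) \left(-8\right) = - 3 \cdot 45 \left(1 + 0\right) \left(-8\right) = - 3 \cdot 45 \cdot 1 \left(-8\right) = \left(-3\right) 45 \left(-8\right) = \left(-135\right) \left(-8\right) = 1080$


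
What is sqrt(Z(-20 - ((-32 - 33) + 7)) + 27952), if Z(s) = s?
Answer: 3*sqrt(3110) ≈ 167.30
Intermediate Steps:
sqrt(Z(-20 - ((-32 - 33) + 7)) + 27952) = sqrt((-20 - ((-32 - 33) + 7)) + 27952) = sqrt((-20 - (-65 + 7)) + 27952) = sqrt((-20 - 1*(-58)) + 27952) = sqrt((-20 + 58) + 27952) = sqrt(38 + 27952) = sqrt(27990) = 3*sqrt(3110)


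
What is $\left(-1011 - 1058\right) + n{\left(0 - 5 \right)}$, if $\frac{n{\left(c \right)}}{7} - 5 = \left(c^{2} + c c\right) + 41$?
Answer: $-1397$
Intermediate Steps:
$n{\left(c \right)} = 322 + 14 c^{2}$ ($n{\left(c \right)} = 35 + 7 \left(\left(c^{2} + c c\right) + 41\right) = 35 + 7 \left(\left(c^{2} + c^{2}\right) + 41\right) = 35 + 7 \left(2 c^{2} + 41\right) = 35 + 7 \left(41 + 2 c^{2}\right) = 35 + \left(287 + 14 c^{2}\right) = 322 + 14 c^{2}$)
$\left(-1011 - 1058\right) + n{\left(0 - 5 \right)} = \left(-1011 - 1058\right) + \left(322 + 14 \left(0 - 5\right)^{2}\right) = -2069 + \left(322 + 14 \left(-5\right)^{2}\right) = -2069 + \left(322 + 14 \cdot 25\right) = -2069 + \left(322 + 350\right) = -2069 + 672 = -1397$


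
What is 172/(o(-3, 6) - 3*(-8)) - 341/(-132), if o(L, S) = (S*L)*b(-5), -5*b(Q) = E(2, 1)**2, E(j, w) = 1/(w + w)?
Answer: 3151/332 ≈ 9.4910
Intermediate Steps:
E(j, w) = 1/(2*w)
b(Q) = -1/20 (b(Q) = -((1/2)/1)**2/5 = -((1/2)*1)**2/5 = -(1/2)**2/5 = -1/5*1/4 = -1/20)
o(L, S) = -L*S/20 (o(L, S) = (S*L)*(-1/20) = (L*S)*(-1/20) = -L*S/20)
172/(o(-3, 6) - 3*(-8)) - 341/(-132) = 172/(-1/20*(-3)*6 - 3*(-8)) - 341/(-132) = 172/(9/10 + 24) - 341*(-1/132) = 172/(249/10) + 31/12 = 172*(10/249) + 31/12 = 1720/249 + 31/12 = 3151/332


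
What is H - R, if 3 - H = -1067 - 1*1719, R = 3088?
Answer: -299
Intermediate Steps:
H = 2789 (H = 3 - (-1067 - 1*1719) = 3 - (-1067 - 1719) = 3 - 1*(-2786) = 3 + 2786 = 2789)
H - R = 2789 - 1*3088 = 2789 - 3088 = -299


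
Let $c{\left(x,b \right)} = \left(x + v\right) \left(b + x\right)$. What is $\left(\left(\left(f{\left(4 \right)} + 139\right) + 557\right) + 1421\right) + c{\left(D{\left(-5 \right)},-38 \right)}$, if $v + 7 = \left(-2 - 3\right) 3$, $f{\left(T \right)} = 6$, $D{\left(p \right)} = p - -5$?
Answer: $2959$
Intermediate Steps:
$D{\left(p \right)} = 5 + p$ ($D{\left(p \right)} = p + 5 = 5 + p$)
$v = -22$ ($v = -7 + \left(-2 - 3\right) 3 = -7 - 15 = -22$)
$c{\left(x,b \right)} = \left(-22 + x\right) \left(b + x\right)$ ($c{\left(x,b \right)} = \left(x - 22\right) \left(b + x\right) = \left(-22 + x\right) \left(b + x\right)$)
$\left(\left(\left(f{\left(4 \right)} + 139\right) + 557\right) + 1421\right) + c{\left(D{\left(-5 \right)},-38 \right)} = \left(\left(\left(6 + 139\right) + 557\right) + 1421\right) - \left(-836 - \left(5 - 5\right)^{2} + 60 \left(5 - 5\right)\right) = \left(\left(145 + 557\right) + 1421\right) + \left(0^{2} + 836 - 0 - 0\right) = \left(702 + 1421\right) + \left(0 + 836 + 0 + 0\right) = 2123 + 836 = 2959$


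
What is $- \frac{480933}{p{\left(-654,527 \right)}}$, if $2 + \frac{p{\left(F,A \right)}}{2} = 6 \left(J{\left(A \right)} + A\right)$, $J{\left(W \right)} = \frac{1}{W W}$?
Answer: $- \frac{133569041157}{1755247292} \approx -76.097$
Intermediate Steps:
$J{\left(W \right)} = \frac{1}{W^{2}}$
$p{\left(F,A \right)} = -4 + 12 A + \frac{12}{A^{2}}$ ($p{\left(F,A \right)} = -4 + 2 \cdot 6 \left(\frac{1}{A^{2}} + A\right) = -4 + 2 \cdot 6 \left(A + \frac{1}{A^{2}}\right) = -4 + 2 \left(6 A + \frac{6}{A^{2}}\right) = -4 + \left(12 A + \frac{12}{A^{2}}\right) = -4 + 12 A + \frac{12}{A^{2}}$)
$- \frac{480933}{p{\left(-654,527 \right)}} = - \frac{480933}{-4 + 12 \cdot 527 + \frac{12}{277729}} = - \frac{480933}{-4 + 6324 + 12 \cdot \frac{1}{277729}} = - \frac{480933}{-4 + 6324 + \frac{12}{277729}} = - \frac{480933}{\frac{1755247292}{277729}} = \left(-480933\right) \frac{277729}{1755247292} = - \frac{133569041157}{1755247292}$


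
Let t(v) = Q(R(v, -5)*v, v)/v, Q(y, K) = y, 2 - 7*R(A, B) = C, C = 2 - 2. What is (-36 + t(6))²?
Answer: 62500/49 ≈ 1275.5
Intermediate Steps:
C = 0
R(A, B) = 2/7 (R(A, B) = 2/7 - ⅐*0 = 2/7 + 0 = 2/7)
t(v) = 2/7 (t(v) = (2*v/7)/v = 2/7)
(-36 + t(6))² = (-36 + 2/7)² = (-250/7)² = 62500/49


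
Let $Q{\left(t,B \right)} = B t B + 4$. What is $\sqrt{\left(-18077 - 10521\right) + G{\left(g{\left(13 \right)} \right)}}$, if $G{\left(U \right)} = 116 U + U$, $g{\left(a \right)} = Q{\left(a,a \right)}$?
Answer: $\sqrt{228919} \approx 478.45$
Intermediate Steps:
$Q{\left(t,B \right)} = 4 + t B^{2}$ ($Q{\left(t,B \right)} = t B^{2} + 4 = 4 + t B^{2}$)
$g{\left(a \right)} = 4 + a^{3}$ ($g{\left(a \right)} = 4 + a a^{2} = 4 + a^{3}$)
$G{\left(U \right)} = 117 U$
$\sqrt{\left(-18077 - 10521\right) + G{\left(g{\left(13 \right)} \right)}} = \sqrt{\left(-18077 - 10521\right) + 117 \left(4 + 13^{3}\right)} = \sqrt{-28598 + 117 \left(4 + 2197\right)} = \sqrt{-28598 + 117 \cdot 2201} = \sqrt{-28598 + 257517} = \sqrt{228919}$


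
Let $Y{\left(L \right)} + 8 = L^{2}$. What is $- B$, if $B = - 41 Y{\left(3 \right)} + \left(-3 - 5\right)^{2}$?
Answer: $-23$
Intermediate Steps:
$Y{\left(L \right)} = -8 + L^{2}$
$B = 23$ ($B = - 41 \left(-8 + 3^{2}\right) + \left(-3 - 5\right)^{2} = - 41 \left(-8 + 9\right) + \left(-8\right)^{2} = \left(-41\right) 1 + 64 = -41 + 64 = 23$)
$- B = \left(-1\right) 23 = -23$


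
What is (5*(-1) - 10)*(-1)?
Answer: 15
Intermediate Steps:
(5*(-1) - 10)*(-1) = (-5 - 10)*(-1) = -15*(-1) = 15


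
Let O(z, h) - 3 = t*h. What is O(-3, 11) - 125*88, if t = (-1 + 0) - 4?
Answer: -11052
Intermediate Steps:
t = -5 (t = -1 - 4 = -5)
O(z, h) = 3 - 5*h
O(-3, 11) - 125*88 = (3 - 5*11) - 125*88 = (3 - 55) - 11000 = -52 - 11000 = -11052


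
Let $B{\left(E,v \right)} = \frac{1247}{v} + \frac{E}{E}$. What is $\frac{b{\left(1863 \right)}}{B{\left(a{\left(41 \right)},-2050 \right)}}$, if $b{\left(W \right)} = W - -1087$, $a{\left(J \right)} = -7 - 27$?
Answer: $\frac{6047500}{803} \approx 7531.1$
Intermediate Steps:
$a{\left(J \right)} = -34$
$B{\left(E,v \right)} = 1 + \frac{1247}{v}$ ($B{\left(E,v \right)} = \frac{1247}{v} + 1 = 1 + \frac{1247}{v}$)
$b{\left(W \right)} = 1087 + W$ ($b{\left(W \right)} = W + 1087 = 1087 + W$)
$\frac{b{\left(1863 \right)}}{B{\left(a{\left(41 \right)},-2050 \right)}} = \frac{1087 + 1863}{\frac{1}{-2050} \left(1247 - 2050\right)} = \frac{2950}{\left(- \frac{1}{2050}\right) \left(-803\right)} = \frac{2950}{\frac{803}{2050}} = 2950 \cdot \frac{2050}{803} = \frac{6047500}{803}$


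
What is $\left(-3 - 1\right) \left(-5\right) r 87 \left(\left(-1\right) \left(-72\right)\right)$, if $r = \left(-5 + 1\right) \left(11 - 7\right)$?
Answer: $-2004480$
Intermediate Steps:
$r = -16$ ($r = \left(-4\right) 4 = -16$)
$\left(-3 - 1\right) \left(-5\right) r 87 \left(\left(-1\right) \left(-72\right)\right) = \left(-3 - 1\right) \left(-5\right) \left(-16\right) 87 \left(\left(-1\right) \left(-72\right)\right) = \left(-4\right) \left(-5\right) \left(-16\right) 87 \cdot 72 = 20 \left(-16\right) 87 \cdot 72 = \left(-320\right) 87 \cdot 72 = \left(-27840\right) 72 = -2004480$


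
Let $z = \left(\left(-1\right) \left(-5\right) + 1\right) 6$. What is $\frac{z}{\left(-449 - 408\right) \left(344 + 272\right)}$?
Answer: $- \frac{9}{131978} \approx -6.8193 \cdot 10^{-5}$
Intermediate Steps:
$z = 36$ ($z = \left(5 + 1\right) 6 = 6 \cdot 6 = 36$)
$\frac{z}{\left(-449 - 408\right) \left(344 + 272\right)} = \frac{36}{\left(-449 - 408\right) \left(344 + 272\right)} = \frac{36}{\left(-857\right) 616} = \frac{36}{-527912} = 36 \left(- \frac{1}{527912}\right) = - \frac{9}{131978}$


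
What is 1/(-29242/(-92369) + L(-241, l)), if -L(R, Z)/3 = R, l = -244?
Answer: 92369/66812029 ≈ 0.0013825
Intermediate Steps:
L(R, Z) = -3*R
1/(-29242/(-92369) + L(-241, l)) = 1/(-29242/(-92369) - 3*(-241)) = 1/(-29242*(-1/92369) + 723) = 1/(29242/92369 + 723) = 1/(66812029/92369) = 92369/66812029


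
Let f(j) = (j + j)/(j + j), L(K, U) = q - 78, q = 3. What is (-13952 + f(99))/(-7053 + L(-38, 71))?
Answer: 13951/7128 ≈ 1.9572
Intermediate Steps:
L(K, U) = -75 (L(K, U) = 3 - 78 = -75)
f(j) = 1 (f(j) = (2*j)/((2*j)) = (2*j)*(1/(2*j)) = 1)
(-13952 + f(99))/(-7053 + L(-38, 71)) = (-13952 + 1)/(-7053 - 75) = -13951/(-7128) = -13951*(-1/7128) = 13951/7128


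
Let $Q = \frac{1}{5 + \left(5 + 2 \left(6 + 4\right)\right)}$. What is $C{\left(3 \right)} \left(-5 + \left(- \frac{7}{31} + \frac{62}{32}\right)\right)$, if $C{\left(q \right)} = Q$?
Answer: $- \frac{1631}{14880} \approx -0.10961$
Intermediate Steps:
$Q = \frac{1}{30}$ ($Q = \frac{1}{5 + \left(5 + 2 \cdot 10\right)} = \frac{1}{5 + \left(5 + 20\right)} = \frac{1}{5 + 25} = \frac{1}{30} \approx 0.033333$)
$C{\left(q \right)} = \frac{1}{30}$
$C{\left(3 \right)} \left(-5 + \left(- \frac{7}{31} + \frac{62}{32}\right)\right) = \frac{-5 + \left(- \frac{7}{31} + \frac{62}{32}\right)}{30} = \frac{-5 + \left(\left(-7\right) \frac{1}{31} + 62 \cdot \frac{1}{32}\right)}{30} = \frac{-5 + \left(- \frac{7}{31} + \frac{31}{16}\right)}{30} = \frac{-5 + \frac{849}{496}}{30} = \frac{1}{30} \left(- \frac{1631}{496}\right) = - \frac{1631}{14880}$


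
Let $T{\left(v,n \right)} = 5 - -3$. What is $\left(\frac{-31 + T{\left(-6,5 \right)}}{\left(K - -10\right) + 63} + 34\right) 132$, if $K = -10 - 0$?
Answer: $\frac{93236}{21} \approx 4439.8$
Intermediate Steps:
$T{\left(v,n \right)} = 8$ ($T{\left(v,n \right)} = 5 + 3 = 8$)
$K = -10$ ($K = -10 + 0 = -10$)
$\left(\frac{-31 + T{\left(-6,5 \right)}}{\left(K - -10\right) + 63} + 34\right) 132 = \left(\frac{-31 + 8}{\left(-10 - -10\right) + 63} + 34\right) 132 = \left(- \frac{23}{\left(-10 + 10\right) + 63} + 34\right) 132 = \left(- \frac{23}{0 + 63} + 34\right) 132 = \left(- \frac{23}{63} + 34\right) 132 = \frac{2119}{63} \cdot 132 = \frac{93236}{21}$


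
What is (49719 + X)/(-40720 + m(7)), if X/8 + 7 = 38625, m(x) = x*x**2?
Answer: -8341/939 ≈ -8.8829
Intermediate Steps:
m(x) = x**3
X = 308944 (X = -56 + 8*38625 = -56 + 309000 = 308944)
(49719 + X)/(-40720 + m(7)) = (49719 + 308944)/(-40720 + 7**3) = 358663/(-40720 + 343) = 358663/(-40377) = 358663*(-1/40377) = -8341/939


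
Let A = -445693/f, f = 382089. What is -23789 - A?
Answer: -9089069528/382089 ≈ -23788.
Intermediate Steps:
A = -445693/382089 ≈ -1.1665
-23789 - A = -23789 - 1*(-445693/382089) = -23789 + 445693/382089 = -9089069528/382089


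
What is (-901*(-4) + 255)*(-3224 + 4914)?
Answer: 6521710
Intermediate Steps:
(-901*(-4) + 255)*(-3224 + 4914) = (3604 + 255)*1690 = 3859*1690 = 6521710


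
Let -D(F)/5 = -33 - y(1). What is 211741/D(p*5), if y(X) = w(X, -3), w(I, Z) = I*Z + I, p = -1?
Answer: 211741/155 ≈ 1366.1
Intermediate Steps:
w(I, Z) = I + I*Z
y(X) = -2*X (y(X) = X*(1 - 3) = X*(-2) = -2*X)
D(F) = 155 (D(F) = -5*(-33 - (-2)) = -5*(-33 - 1*(-2)) = -5*(-33 + 2) = -5*(-31) = 155)
211741/D(p*5) = 211741/155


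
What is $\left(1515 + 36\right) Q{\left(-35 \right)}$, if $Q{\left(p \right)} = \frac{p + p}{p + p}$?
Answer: $1551$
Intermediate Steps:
$Q{\left(p \right)} = 1$ ($Q{\left(p \right)} = \frac{2 p}{2 p} = 2 p \frac{1}{2 p} = 1$)
$\left(1515 + 36\right) Q{\left(-35 \right)} = \left(1515 + 36\right) 1 = 1551 \cdot 1 = 1551$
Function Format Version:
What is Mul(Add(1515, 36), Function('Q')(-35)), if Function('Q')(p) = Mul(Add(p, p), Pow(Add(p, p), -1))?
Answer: 1551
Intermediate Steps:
Function('Q')(p) = 1 (Function('Q')(p) = Mul(Mul(2, p), Pow(Mul(2, p), -1)) = Mul(Mul(2, p), Mul(Rational(1, 2), Pow(p, -1))) = 1)
Mul(Add(1515, 36), Function('Q')(-35)) = Mul(Add(1515, 36), 1) = Mul(1551, 1) = 1551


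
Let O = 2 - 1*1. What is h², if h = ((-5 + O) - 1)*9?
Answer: 2025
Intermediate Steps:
O = 1 (O = 2 - 1 = 1)
h = -45 (h = ((-5 + 1) - 1)*9 = (-4 - 1)*9 = -5*9 = -45)
h² = (-45)² = 2025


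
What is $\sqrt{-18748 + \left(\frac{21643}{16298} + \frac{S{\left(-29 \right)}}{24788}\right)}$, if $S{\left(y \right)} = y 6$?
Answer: $\frac{i \sqrt{47807493254574092570}}{50499353} \approx 136.92 i$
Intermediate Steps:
$S{\left(y \right)} = 6 y$
$\sqrt{-18748 + \left(\frac{21643}{16298} + \frac{S{\left(-29 \right)}}{24788}\right)} = \sqrt{-18748 + \left(\frac{21643}{16298} + \frac{6 \left(-29\right)}{24788}\right)} = \sqrt{-18748 + \left(21643 \cdot \frac{1}{16298} - \frac{87}{12394}\right)} = \sqrt{-18748 + \left(\frac{21643}{16298} - \frac{87}{12394}\right)} = \sqrt{-18748 + \frac{66706354}{50499353}} = \sqrt{- \frac{946695163690}{50499353}} = \frac{i \sqrt{47807493254574092570}}{50499353}$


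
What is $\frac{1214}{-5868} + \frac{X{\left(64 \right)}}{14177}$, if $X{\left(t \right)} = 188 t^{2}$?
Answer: $\frac{2250715393}{41595318} \approx 54.11$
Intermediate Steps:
$\frac{1214}{-5868} + \frac{X{\left(64 \right)}}{14177} = \frac{1214}{-5868} + \frac{188 \cdot 64^{2}}{14177} = 1214 \left(- \frac{1}{5868}\right) + 188 \cdot 4096 \cdot \frac{1}{14177} = - \frac{607}{2934} + 770048 \cdot \frac{1}{14177} = - \frac{607}{2934} + \frac{770048}{14177} = \frac{2250715393}{41595318}$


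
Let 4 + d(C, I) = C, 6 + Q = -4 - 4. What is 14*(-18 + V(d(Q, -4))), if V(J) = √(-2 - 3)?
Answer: -252 + 14*I*√5 ≈ -252.0 + 31.305*I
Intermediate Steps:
Q = -14 (Q = -6 + (-4 - 4) = -6 - 8 = -14)
d(C, I) = -4 + C
V(J) = I*√5 (V(J) = √(-5) = I*√5)
14*(-18 + V(d(Q, -4))) = 14*(-18 + I*√5) = -252 + 14*I*√5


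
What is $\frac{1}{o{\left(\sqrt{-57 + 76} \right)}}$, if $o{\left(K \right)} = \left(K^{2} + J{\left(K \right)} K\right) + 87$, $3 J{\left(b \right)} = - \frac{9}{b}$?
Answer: $\frac{1}{103} \approx 0.0097087$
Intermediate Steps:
$J{\left(b \right)} = - \frac{3}{b}$ ($J{\left(b \right)} = \frac{\left(-9\right) \frac{1}{b}}{3} = - \frac{3}{b}$)
$o{\left(K \right)} = 84 + K^{2}$ ($o{\left(K \right)} = \left(K^{2} + - \frac{3}{K} K\right) + 87 = \left(K^{2} - 3\right) + 87 = \left(-3 + K^{2}\right) + 87 = 84 + K^{2}$)
$\frac{1}{o{\left(\sqrt{-57 + 76} \right)}} = \frac{1}{84 + \left(\sqrt{-57 + 76}\right)^{2}} = \frac{1}{84 + \left(\sqrt{19}\right)^{2}} = \frac{1}{84 + 19} = \frac{1}{103}$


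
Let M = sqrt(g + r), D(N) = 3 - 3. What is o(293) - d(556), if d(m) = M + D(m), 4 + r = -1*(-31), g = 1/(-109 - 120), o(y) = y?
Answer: 293 - sqrt(1415678)/229 ≈ 287.80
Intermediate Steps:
g = -1/229 (g = 1/(-229) = -1/229 ≈ -0.0043668)
r = 27 (r = -4 - 1*(-31) = -4 + 31 = 27)
D(N) = 0
M = sqrt(1415678)/229 (M = sqrt(-1/229 + 27) = sqrt(6182/229) = sqrt(1415678)/229 ≈ 5.1957)
d(m) = sqrt(1415678)/229 (d(m) = sqrt(1415678)/229 + 0 = sqrt(1415678)/229)
o(293) - d(556) = 293 - sqrt(1415678)/229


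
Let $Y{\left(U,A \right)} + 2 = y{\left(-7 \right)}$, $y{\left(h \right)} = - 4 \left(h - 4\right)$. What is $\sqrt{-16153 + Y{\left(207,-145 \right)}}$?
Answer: $i \sqrt{16111} \approx 126.93 i$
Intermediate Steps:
$y{\left(h \right)} = 16 - 4 h$ ($y{\left(h \right)} = - 4 \left(-4 + h\right) = 16 - 4 h$)
$Y{\left(U,A \right)} = 42$ ($Y{\left(U,A \right)} = -2 + \left(16 - -28\right) = -2 + \left(16 + 28\right) = -2 + 44 = 42$)
$\sqrt{-16153 + Y{\left(207,-145 \right)}} = \sqrt{-16153 + 42} = \sqrt{-16111} = i \sqrt{16111}$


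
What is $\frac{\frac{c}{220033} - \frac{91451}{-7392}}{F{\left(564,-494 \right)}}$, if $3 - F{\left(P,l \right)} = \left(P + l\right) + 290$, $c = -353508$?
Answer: $- \frac{1591736977}{52786796832} \approx -0.030154$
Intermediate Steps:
$F{\left(P,l \right)} = -287 - P - l$ ($F{\left(P,l \right)} = 3 - \left(\left(P + l\right) + 290\right) = 3 - \left(290 + P + l\right) = -287 - P - l$)
$\frac{\frac{c}{220033} - \frac{91451}{-7392}}{F{\left(564,-494 \right)}} = \frac{- \frac{353508}{220033} - \frac{91451}{-7392}}{-287 - 564 - -494} = \frac{\left(-353508\right) \frac{1}{220033} - - \frac{91451}{7392}}{-287 - 564 + 494} = \frac{- \frac{353508}{220033} + \frac{91451}{7392}}{-357} = \frac{1591736977}{147862176} \left(- \frac{1}{357}\right) = - \frac{1591736977}{52786796832}$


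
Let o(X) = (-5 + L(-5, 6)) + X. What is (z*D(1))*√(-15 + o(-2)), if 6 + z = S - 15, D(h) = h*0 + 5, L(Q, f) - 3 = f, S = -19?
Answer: -200*I*√13 ≈ -721.11*I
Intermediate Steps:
L(Q, f) = 3 + f
D(h) = 5 (D(h) = 0 + 5 = 5)
z = -40 (z = -6 + (-19 - 15) = -6 - 34 = -40)
o(X) = 4 + X (o(X) = (-5 + (3 + 6)) + X = (-5 + 9) + X = 4 + X)
(z*D(1))*√(-15 + o(-2)) = (-40*5)*√(-15 + (4 - 2)) = -200*√(-15 + 2) = -200*I*√13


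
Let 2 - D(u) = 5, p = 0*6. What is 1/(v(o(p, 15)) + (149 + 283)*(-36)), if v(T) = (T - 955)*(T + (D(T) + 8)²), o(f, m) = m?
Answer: -1/53152 ≈ -1.8814e-5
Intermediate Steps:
p = 0
D(u) = -3 (D(u) = 2 - 1*5 = 2 - 5 = -3)
v(T) = (-955 + T)*(25 + T) (v(T) = (T - 955)*(T + (-3 + 8)²) = (-955 + T)*(T + 5²) = (-955 + T)*(T + 25) = (-955 + T)*(25 + T))
1/(v(o(p, 15)) + (149 + 283)*(-36)) = 1/((-23875 + 15² - 930*15) + (149 + 283)*(-36)) = 1/((-23875 + 225 - 13950) + 432*(-36)) = 1/(-37600 - 15552) = 1/(-53152) = -1/53152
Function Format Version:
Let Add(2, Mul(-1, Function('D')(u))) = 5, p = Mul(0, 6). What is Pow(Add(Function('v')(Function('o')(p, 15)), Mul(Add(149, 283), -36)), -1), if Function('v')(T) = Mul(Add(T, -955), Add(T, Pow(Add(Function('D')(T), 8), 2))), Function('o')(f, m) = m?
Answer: Rational(-1, 53152) ≈ -1.8814e-5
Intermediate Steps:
p = 0
Function('D')(u) = -3 (Function('D')(u) = Add(2, Mul(-1, 5)) = Add(2, -5) = -3)
Function('v')(T) = Mul(Add(-955, T), Add(25, T)) (Function('v')(T) = Mul(Add(T, -955), Add(T, Pow(Add(-3, 8), 2))) = Mul(Add(-955, T), Add(T, Pow(5, 2))) = Mul(Add(-955, T), Add(T, 25)) = Mul(Add(-955, T), Add(25, T)))
Pow(Add(Function('v')(Function('o')(p, 15)), Mul(Add(149, 283), -36)), -1) = Pow(Add(Add(-23875, Pow(15, 2), Mul(-930, 15)), Mul(Add(149, 283), -36)), -1) = Pow(Add(Add(-23875, 225, -13950), Mul(432, -36)), -1) = Pow(Add(-37600, -15552), -1) = Pow(-53152, -1) = Rational(-1, 53152)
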